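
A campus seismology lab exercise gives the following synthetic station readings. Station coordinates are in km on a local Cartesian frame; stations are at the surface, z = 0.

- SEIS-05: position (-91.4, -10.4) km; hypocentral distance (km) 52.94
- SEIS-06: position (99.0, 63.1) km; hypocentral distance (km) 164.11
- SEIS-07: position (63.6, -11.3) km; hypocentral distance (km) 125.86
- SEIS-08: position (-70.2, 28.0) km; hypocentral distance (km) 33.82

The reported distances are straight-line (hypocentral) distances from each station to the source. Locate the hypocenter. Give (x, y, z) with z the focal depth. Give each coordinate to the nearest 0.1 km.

x ≈ -55.8 km, y ≈ 16.6 km, depth ≈ 28.4 km

Each station gives a sphere (x−x_i)² + (y−y_i)² + z² = d_i² (stations at z=0).
Subtracting the SEIS-05 sphere from SEIS-06 and SEIS-07: z² cancels, leaving linear equations in x and y:
380.8 x + 147.0 y = -18808.96
310.0 x − 1.8 y = -17327.57
Solving: x ≈ -55.799, y ≈ 16.594 km (keep extra digits for the depth step; rounded: -55.8, 16.6).
Then from the SEIS-05 sphere: z² = 52.94² − (x + 91.4)² − (y + 10.4)² with x = -55.799, y = 16.594, so z ≈ 28.400 ≈ 28.4 km.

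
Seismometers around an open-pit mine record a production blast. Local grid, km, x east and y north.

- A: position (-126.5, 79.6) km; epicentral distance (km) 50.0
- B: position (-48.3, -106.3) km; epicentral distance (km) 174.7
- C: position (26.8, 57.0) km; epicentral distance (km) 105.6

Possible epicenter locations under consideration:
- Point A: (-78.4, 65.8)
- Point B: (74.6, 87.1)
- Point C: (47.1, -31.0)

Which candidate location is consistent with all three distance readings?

For each candidate, compare |candidate − station| to the reported distance:
Point A: residuals A 0.0, B 0.0, C 0.0 → max 0.0 km
Point B: residuals A 151.2, B 54.4, C 49.1 → max 151.2 km
Point C: residuals A 155.8, B 53.2, C 15.3 → max 155.8 km
Only Point A has all residuals ≈ 0.

Point A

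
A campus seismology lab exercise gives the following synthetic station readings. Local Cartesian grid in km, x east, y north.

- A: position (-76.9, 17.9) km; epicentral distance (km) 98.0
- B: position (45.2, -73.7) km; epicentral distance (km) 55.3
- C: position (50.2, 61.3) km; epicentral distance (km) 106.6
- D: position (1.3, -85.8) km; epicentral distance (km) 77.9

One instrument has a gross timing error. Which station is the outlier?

Solve using three stations at a time. Using A, B, C (subtract circle equations pairwise → linear system) gives (x, y) ≈ (5.3, -35.4).
Distances from that point to each station vs reported:
  A: calculated 98.0 vs reported 98.0 → residual 0.0 km
  B: calculated 55.3 vs reported 55.3 → residual 0.0 km
  C: calculated 106.6 vs reported 106.6 → residual 0.0 km
  D: calculated 50.6 vs reported 77.9 → residual 27.3 km
A, B, C are mutually consistent (residuals ≈ 0); D is off by 27.3 km.

D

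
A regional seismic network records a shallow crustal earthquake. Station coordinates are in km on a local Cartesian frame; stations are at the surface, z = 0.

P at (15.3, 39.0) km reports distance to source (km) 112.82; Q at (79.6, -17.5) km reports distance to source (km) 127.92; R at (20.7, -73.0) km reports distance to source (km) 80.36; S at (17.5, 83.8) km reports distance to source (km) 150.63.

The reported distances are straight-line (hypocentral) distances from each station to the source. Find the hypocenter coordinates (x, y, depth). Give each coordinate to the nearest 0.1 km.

Each station gives a sphere (x−x_i)² + (y−y_i)² + z² = d_i² (stations at z=0).
Subtracting the P sphere from Q and R: z² cancels, leaving linear equations in x and y:
128.6 x − 113.0 y = 1252.15
10.8 x − 224.0 y = 10273.02
Solving: x ≈ -31.914, y ≈ -47.400 km (keep extra digits for the depth step; rounded: -31.9, -47.4).
Then from the P sphere: z² = 112.82² − (x − 15.3)² − (y − 39.0)² with x = -31.914, y = -47.400, so z ≈ 55.084 ≈ 55.1 km.
Check against S (with the unrounded solution): distance 150.63 ≈ 150.63 km. ✓

(-31.9, -47.4, 55.1)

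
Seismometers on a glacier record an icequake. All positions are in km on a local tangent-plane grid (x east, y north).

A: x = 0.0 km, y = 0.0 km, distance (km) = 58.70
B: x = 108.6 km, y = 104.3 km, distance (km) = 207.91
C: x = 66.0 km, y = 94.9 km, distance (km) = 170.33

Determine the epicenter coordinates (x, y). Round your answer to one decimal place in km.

Circle about each station: x² + y² = 58.70²; (x − 108.6)² + (y − 104.3)² = 207.91²; (x − 66.0)² + (y − 94.9)² = 170.33².
Subtracting the A equation from the B and C equations removes the quadratic terms:
217.2 x + 208.6 y = -17108.43
132.0 x + 189.8 y = -12204.61
Solving the 2×2 system: x ≈ -51.2, y ≈ -28.7 km.
Check against A (with the unrounded x, y): √(x²+y²) = 58.71 ≈ 58.70 km. ✓

(-51.2, -28.7)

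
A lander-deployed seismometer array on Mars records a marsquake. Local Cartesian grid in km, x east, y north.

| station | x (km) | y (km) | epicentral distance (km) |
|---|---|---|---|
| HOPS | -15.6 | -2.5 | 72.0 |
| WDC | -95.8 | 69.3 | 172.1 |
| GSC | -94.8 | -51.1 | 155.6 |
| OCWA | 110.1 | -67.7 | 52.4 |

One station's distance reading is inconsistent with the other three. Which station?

OCWA

Solve using three stations at a time. Using HOPS, WDC, GSC (subtract circle equations pairwise → linear system) gives (x, y) ≈ (55.9, -12.1).
Distances from that point to each station vs reported:
  HOPS: calculated 72.1 vs reported 72.0 → residual 0.1 km
  WDC: calculated 172.2 vs reported 172.1 → residual 0.1 km
  GSC: calculated 155.7 vs reported 155.6 → residual 0.1 km
  OCWA: calculated 77.6 vs reported 52.4 → residual 25.2 km
HOPS, WDC, GSC are mutually consistent (residuals ≈ 0); OCWA is off by 25.2 km.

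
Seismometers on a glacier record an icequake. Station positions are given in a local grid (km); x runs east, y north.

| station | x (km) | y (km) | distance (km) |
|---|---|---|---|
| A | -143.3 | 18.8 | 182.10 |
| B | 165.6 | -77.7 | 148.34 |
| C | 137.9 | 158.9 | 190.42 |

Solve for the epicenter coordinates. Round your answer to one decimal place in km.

Circle about each station: (x + 143.3)² + (y − 18.8)² = 182.10²; (x − 165.6)² + (y + 77.7)² = 148.34²; (x − 137.9)² + (y − 158.9)² = 190.42².
Subtracting the A equation from the B and C equations removes the quadratic terms:
617.8 x − 193.0 y = 23727.97
562.4 x + 280.2 y = 20277.92
Solving the 2×2 system: x ≈ 37.5, y ≈ -2.9 km.
Check against A (with the unrounded x, y): √((x + 143.3)²+(y − 18.8)²) = 182.10 ≈ 182.10 km. ✓

x ≈ 37.5 km, y ≈ -2.9 km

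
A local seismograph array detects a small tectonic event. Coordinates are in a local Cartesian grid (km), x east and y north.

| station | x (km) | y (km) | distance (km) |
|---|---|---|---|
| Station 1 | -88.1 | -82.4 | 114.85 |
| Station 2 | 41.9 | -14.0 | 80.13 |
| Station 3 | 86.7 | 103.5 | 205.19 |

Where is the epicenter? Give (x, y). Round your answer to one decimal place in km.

26.3 km east, -92.6 km north

Circle about each station: (x + 88.1)² + (y + 82.4)² = 114.85²; (x − 41.9)² + (y + 14.0)² = 80.13²; (x − 86.7)² + (y − 103.5)² = 205.19².
Subtracting the Station 1 equation from the Station 2 and Station 3 equations removes the quadratic terms:
260.0 x + 136.8 y = -5830.05
349.6 x + 371.8 y = -25234.64
Solving the 2×2 system: x ≈ 26.3, y ≈ -92.6 km.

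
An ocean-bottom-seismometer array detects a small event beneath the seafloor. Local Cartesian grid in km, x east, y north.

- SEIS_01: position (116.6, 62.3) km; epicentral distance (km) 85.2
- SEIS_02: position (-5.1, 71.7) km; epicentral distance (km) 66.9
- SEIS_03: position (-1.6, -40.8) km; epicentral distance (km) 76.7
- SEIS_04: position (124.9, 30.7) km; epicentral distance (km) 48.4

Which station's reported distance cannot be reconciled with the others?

SEIS_04

Solve using three stations at a time. Using SEIS_01, SEIS_02, SEIS_03 (subtract circle equations pairwise → linear system) gives (x, y) ≈ (40.9, 23.1).
Distances from that point to each station vs reported:
  SEIS_01: calculated 85.2 vs reported 85.2 → residual 0.0 km
  SEIS_02: calculated 66.9 vs reported 66.9 → residual 0.0 km
  SEIS_03: calculated 76.7 vs reported 76.7 → residual 0.0 km
  SEIS_04: calculated 84.3 vs reported 48.4 → residual 35.9 km
SEIS_01, SEIS_02, SEIS_03 are mutually consistent (residuals ≈ 0); SEIS_04 is off by 35.9 km.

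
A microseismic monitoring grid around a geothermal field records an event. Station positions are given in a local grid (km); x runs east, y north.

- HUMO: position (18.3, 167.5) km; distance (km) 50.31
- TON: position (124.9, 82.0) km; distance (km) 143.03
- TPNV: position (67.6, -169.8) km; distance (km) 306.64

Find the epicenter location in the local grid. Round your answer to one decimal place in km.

(-11.0, 126.6)

Circle about each station: (x − 18.3)² + (y − 167.5)² = 50.31²; (x − 124.9)² + (y − 82.0)² = 143.03²; (x − 67.6)² + (y + 169.8)² = 306.64².
Subtracting pairs of circle equations eliminates x²+y² and gives linear equations (the radical axes):
213.2 x − 171.0 y = -23993.61
98.6 x − 674.6 y = -86486.33
Solving the 2×2 system: x ≈ -11.0, y ≈ 126.6 km.
Check against HUMO (with the unrounded x, y): √((x − 18.3)²+(y − 167.5)²) = 50.32 ≈ 50.31 km. ✓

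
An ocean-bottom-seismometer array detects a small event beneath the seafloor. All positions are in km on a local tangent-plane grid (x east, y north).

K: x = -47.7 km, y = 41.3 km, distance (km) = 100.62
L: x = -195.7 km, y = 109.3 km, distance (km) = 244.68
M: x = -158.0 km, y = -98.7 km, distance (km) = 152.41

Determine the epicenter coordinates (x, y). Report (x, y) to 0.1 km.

Circle about each station: (x + 47.7)² + (y − 41.3)² = 100.62²; (x + 195.7)² + (y − 109.3)² = 244.68²; (x + 158.0)² + (y + 98.7)² = 152.41².
Subtracting pairs of circle equations eliminates x²+y² and gives linear equations (the radical axes):
-296.0 x + 136.0 y = -3479.92
-220.6 x − 280.0 y = 17620.29
Solving the 2×2 system: x ≈ -12.6, y ≈ -53.0 km.

-12.6 km east, -53.0 km north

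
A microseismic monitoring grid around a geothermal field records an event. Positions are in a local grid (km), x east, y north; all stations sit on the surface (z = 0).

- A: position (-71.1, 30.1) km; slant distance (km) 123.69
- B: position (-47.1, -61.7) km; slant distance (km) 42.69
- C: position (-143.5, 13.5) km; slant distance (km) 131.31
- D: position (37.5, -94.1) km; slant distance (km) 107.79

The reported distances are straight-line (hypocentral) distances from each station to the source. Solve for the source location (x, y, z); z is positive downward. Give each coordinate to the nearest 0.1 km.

Each station gives a sphere (x−x_i)² + (y−y_i)² + z² = d_i² (stations at z=0).
Subtracting the A sphere from B and C: z² cancels, leaving linear equations in x and y:
48.0 x − 183.6 y = 13540.86
-144.8 x − 33.2 y = 12870.18
Solving: x ≈ -67.902, y ≈ -91.504 km (keep extra digits for the depth step; rounded: -67.9, -91.5).
Then from the A sphere: z² = 123.69² − (x + 71.1)² − (y − 30.1)² with x = -67.902, y = -91.504, so z ≈ 22.393 ≈ 22.4 km.

x ≈ -67.9 km, y ≈ -91.5 km, depth ≈ 22.4 km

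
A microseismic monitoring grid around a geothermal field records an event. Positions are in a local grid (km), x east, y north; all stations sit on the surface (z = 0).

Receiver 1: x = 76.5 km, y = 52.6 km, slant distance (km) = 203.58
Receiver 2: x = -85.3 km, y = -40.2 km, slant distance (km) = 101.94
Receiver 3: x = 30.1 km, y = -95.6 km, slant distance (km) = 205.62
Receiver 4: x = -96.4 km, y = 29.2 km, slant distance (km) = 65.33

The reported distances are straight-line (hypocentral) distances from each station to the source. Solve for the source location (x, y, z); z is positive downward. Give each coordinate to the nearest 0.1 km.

Each station gives a sphere (x−x_i)² + (y−y_i)² + z² = d_i² (stations at z=0).
Subtracting the Receiver 1 sphere from Receiver 2 and Receiver 3: z² cancels, leaving linear equations in x and y:
-323.6 x − 185.6 y = 31326.17
-92.8 x − 296.4 y = 591.59
Solving: x ≈ -116.598, y ≈ 34.510 km (keep extra digits for the depth step; rounded: -116.6, 34.5).
Then from the Receiver 1 sphere: z² = 203.58² − (x − 76.5)² − (y − 52.6)² with x = -116.598, y = 34.510, so z ≈ 61.893 ≈ 61.9 km.

x ≈ -116.6 km, y ≈ 34.5 km, depth ≈ 61.9 km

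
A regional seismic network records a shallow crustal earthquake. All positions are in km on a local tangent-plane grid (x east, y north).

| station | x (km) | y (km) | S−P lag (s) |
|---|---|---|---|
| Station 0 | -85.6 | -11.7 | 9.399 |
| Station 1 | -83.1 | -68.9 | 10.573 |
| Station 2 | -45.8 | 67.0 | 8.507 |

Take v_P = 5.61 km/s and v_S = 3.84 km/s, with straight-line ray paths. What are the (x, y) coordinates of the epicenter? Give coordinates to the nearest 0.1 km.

Distance from S−P lag: d = Δt · v_P v_S / (v_P − v_S) = Δt · (5.61·3.84)/(5.61−3.84) ≈ 12.1708·Δt.
So d_Station 0 = 114.39, d_Station 1 = 128.68, d_Station 2 = 103.54 km.
Circle about each station: (x + 85.6)² + (y + 11.7)² = 114.39²; (x + 83.1)² + (y + 68.9)² = 128.68²; (x + 45.8)² + (y − 67.0)² = 103.54².
Subtracting the Station 0 equation from the Station 1 and Station 2 equations removes the quadratic terms:
5.0 x − 114.4 y = 715.10
79.6 x + 157.4 y = 1486.93
Solving the 2×2 system: x ≈ 28.6, y ≈ -5.0 km.

28.6 km east, -5.0 km north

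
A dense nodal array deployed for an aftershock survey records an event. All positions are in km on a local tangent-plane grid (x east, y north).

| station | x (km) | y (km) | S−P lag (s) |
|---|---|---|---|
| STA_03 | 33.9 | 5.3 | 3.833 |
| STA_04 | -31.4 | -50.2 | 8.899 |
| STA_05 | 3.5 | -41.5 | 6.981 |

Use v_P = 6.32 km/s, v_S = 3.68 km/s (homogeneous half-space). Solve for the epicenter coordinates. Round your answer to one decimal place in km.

(3.5, 20.0)

Distance from S−P lag: d = Δt · v_P v_S / (v_P − v_S) = Δt · (6.32·3.68)/(6.32−3.68) ≈ 8.8097·Δt.
So d_STA_03 = 33.77, d_STA_04 = 78.40, d_STA_05 = 61.50 km.
Circle about each station: (x − 33.9)² + (y − 5.3)² = 33.77²; (x + 31.4)² + (y + 50.2)² = 78.40²; (x − 3.5)² + (y + 41.5)² = 61.50².
Subtracting the STA_03 equation from the STA_04 and STA_05 equations removes the quadratic terms:
-130.6 x − 111.0 y = -2677.45
-60.8 x − 93.6 y = -2084.64
Solving the 2×2 system: x ≈ 3.5, y ≈ 20.0 km.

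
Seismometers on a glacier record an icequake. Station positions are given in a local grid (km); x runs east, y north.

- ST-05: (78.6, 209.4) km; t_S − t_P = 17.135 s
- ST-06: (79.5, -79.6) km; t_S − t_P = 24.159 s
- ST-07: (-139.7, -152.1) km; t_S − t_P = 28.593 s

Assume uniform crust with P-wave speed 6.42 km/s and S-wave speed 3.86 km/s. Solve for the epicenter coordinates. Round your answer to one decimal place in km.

x ≈ -55.3 km, y ≈ 111.5 km

Distance from S−P lag: d = Δt · v_P v_S / (v_P − v_S) = Δt · (6.42·3.86)/(6.42−3.86) ≈ 9.6802·Δt.
So d_ST-05 = 165.87, d_ST-06 = 233.86, d_ST-07 = 276.78 km.
Circle about each station: (x − 78.6)² + (y − 209.4)² = 165.87²; (x − 79.5)² + (y + 79.6)² = 233.86²; (x + 139.7)² + (y + 152.1)² = 276.78².
Subtracting the ST-05 equation from the ST-06 and ST-07 equations removes the quadratic terms:
1.8 x − 578.0 y = -64547.55
-436.6 x − 723.0 y = -56470.13
Solving the 2×2 system: x ≈ -55.3, y ≈ 111.5 km.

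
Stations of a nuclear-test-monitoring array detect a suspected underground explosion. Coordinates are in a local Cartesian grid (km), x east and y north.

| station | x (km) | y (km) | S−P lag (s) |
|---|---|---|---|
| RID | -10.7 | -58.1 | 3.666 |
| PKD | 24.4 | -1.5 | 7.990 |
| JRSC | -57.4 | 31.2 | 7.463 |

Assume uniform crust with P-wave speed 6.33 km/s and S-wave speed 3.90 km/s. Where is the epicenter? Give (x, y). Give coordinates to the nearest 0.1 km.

(-45.0, -43.6)

Distance from S−P lag: d = Δt · v_P v_S / (v_P − v_S) = Δt · (6.33·3.90)/(6.33−3.90) ≈ 10.1593·Δt.
So d_RID = 37.24, d_PKD = 81.17, d_JRSC = 75.82 km.
Circle about each station: (x + 10.7)² + (y + 58.1)² = 37.24²; (x − 24.4)² + (y + 1.5)² = 81.17²; (x + 57.4)² + (y − 31.2)² = 75.82².
Subtracting the RID equation from the PKD and JRSC equations removes the quadratic terms:
70.2 x + 113.2 y = -8094.24
-93.4 x + 178.6 y = -3583.75
Solving the 2×2 system: x ≈ -45.0, y ≈ -43.6 km.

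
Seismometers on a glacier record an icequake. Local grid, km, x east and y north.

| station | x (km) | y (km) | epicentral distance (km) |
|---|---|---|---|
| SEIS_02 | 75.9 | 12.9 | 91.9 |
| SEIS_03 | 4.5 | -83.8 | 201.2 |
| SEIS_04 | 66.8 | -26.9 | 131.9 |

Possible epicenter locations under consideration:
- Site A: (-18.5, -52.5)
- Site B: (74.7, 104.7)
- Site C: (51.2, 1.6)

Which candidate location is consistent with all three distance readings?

For each candidate, compare |candidate − station| to the reported distance:
Site A: residuals SEIS_02 22.9, SEIS_03 162.4, SEIS_04 42.8 → max 162.4 km
Site B: residuals SEIS_02 0.1, SEIS_03 0.1, SEIS_04 0.1 → max 0.1 km
Site C: residuals SEIS_02 64.7, SEIS_03 103.9, SEIS_04 99.4 → max 103.9 km
Only Site B has all residuals ≈ 0.

Site B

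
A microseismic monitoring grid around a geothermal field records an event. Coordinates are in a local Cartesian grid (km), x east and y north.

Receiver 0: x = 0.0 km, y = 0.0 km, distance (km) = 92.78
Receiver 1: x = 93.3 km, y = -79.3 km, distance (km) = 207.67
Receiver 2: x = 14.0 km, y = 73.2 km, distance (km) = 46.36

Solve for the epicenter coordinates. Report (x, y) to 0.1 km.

(-30.0, 87.8)

Circle about each station: x² + y² = 92.78²; (x − 93.3)² + (y + 79.3)² = 207.67²; (x − 14.0)² + (y − 73.2)² = 46.36².
Subtracting pairs of circle equations eliminates x²+y² and gives linear equations (the radical axes):
186.6 x − 158.6 y = -19525.32
28.0 x + 146.4 y = 12013.12
Solving the 2×2 system: x ≈ -30.0, y ≈ 87.8 km.
Check against Receiver 0 (with the unrounded x, y): √(x²+y²) = 92.79 ≈ 92.78 km. ✓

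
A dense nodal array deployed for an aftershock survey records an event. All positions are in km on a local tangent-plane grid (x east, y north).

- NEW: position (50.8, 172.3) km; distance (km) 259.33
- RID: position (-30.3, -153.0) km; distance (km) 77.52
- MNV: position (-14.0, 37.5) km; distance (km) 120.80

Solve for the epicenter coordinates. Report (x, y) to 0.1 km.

Circle about each station: (x − 50.8)² + (y − 172.3)² = 259.33²; (x + 30.3)² + (y + 153.0)² = 77.52²; (x + 14.0)² + (y − 37.5)² = 120.80².
Subtracting pairs of circle equations eliminates x²+y² and gives linear equations (the radical axes):
-162.2 x − 650.6 y = 53301.86
-129.6 x − 269.6 y = 21993.73
Solving the 2×2 system: x ≈ 1.5, y ≈ -82.3 km.

(1.5, -82.3)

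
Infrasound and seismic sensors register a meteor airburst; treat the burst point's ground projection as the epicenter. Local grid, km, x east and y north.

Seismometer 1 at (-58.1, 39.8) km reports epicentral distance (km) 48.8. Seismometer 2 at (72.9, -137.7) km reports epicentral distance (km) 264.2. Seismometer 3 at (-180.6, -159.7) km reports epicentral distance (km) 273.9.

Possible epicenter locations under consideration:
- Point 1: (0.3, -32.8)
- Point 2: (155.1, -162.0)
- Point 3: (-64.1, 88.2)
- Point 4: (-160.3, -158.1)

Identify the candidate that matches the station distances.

For each candidate, compare |candidate − station| to the reported distance:
Point 1: residuals Seismometer 1 44.4, Seismometer 2 136.6, Seismometer 3 52.9 → max 136.6 km
Point 2: residuals Seismometer 1 244.8, Seismometer 2 178.5, Seismometer 3 61.8 → max 244.8 km
Point 3: residuals Seismometer 1 0.0, Seismometer 2 0.0, Seismometer 3 0.0 → max 0.0 km
Point 4: residuals Seismometer 1 173.9, Seismometer 2 30.1, Seismometer 3 253.5 → max 253.5 km
Only Point 3 has all residuals ≈ 0.

Point 3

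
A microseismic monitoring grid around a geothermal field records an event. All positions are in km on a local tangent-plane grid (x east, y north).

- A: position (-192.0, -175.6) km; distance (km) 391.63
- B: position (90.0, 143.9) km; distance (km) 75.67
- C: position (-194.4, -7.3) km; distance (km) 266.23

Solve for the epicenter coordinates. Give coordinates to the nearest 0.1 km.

x ≈ 15.4 km, y ≈ 156.6 km

Circle about each station: (x + 192.0)² + (y + 175.6)² = 391.63²; (x − 90.0)² + (y − 143.9)² = 75.67²; (x + 194.4)² + (y + 7.3)² = 266.23².
Subtracting pairs of circle equations eliminates x²+y² and gives linear equations (the radical axes):
564.0 x + 639.0 y = 108755.96
-4.8 x + 336.6 y = 52640.93
Solving the 2×2 system: x ≈ 15.4, y ≈ 156.6 km.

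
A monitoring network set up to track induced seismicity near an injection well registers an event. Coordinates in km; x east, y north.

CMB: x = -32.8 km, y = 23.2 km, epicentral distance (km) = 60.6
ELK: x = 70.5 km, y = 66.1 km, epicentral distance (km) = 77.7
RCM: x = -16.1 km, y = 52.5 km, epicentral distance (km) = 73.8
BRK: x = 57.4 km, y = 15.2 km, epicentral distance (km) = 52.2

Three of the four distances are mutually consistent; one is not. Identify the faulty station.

ELK

Solve using three stations at a time. Using CMB, RCM, BRK (subtract circle equations pairwise → linear system) gives (x, y) ≈ (14.5, -14.7).
Distances from that point to each station vs reported:
  CMB: calculated 60.6 vs reported 60.6 → residual 0.0 km
  ELK: calculated 98.2 vs reported 77.7 → residual 20.5 km
  RCM: calculated 73.8 vs reported 73.8 → residual 0.0 km
  BRK: calculated 52.2 vs reported 52.2 → residual 0.0 km
CMB, RCM, BRK are mutually consistent (residuals ≈ 0); ELK is off by 20.5 km.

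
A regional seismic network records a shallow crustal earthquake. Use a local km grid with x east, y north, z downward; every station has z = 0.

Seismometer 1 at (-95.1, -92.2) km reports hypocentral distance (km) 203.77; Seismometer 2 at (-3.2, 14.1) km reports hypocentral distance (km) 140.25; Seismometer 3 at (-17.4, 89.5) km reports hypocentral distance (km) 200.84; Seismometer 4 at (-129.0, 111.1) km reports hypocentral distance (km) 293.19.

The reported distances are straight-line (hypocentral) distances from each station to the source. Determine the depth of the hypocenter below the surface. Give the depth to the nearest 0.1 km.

z ≈ 54.5 km

Each station gives a sphere (x−x_i)² + (y−y_i)² + z² = d_i² (stations at z=0).
Subtracting the Seismometer 1 sphere from Seismometer 2 and Seismometer 3: z² cancels, leaving linear equations in x and y:
183.8 x + 212.6 y = 4516.35
155.4 x + 363.4 y = -8046.33
Solving: x ≈ 99.301, y ≈ -64.606 km (keep extra digits for the depth step; rounded: 99.3, -64.6).
Then from the Seismometer 1 sphere: z² = 203.77² − (x + 95.1)² − (y + 92.2)² with x = 99.301, y = -64.606, so z ≈ 54.489 ≈ 54.5 km.
Check against Seismometer 4 (with the unrounded solution): distance 293.19 ≈ 293.19 km. ✓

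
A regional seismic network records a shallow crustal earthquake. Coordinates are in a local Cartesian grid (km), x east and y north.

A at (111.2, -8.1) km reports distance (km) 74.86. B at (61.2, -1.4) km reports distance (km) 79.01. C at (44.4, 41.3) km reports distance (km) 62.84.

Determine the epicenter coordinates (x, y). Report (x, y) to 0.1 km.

Circle about each station: (x − 111.2)² + (y + 8.1)² = 74.86²; (x − 61.2)² + (y + 1.4)² = 79.01²; (x − 44.4)² + (y − 41.3)² = 62.84².
Subtracting pairs of circle equations eliminates x²+y² and gives linear equations (the radical axes):
-100.0 x + 13.4 y = -9322.21
-133.6 x + 98.8 y = -7098.85
Solving the 2×2 system: x ≈ 102.1, y ≈ 66.2 km.

102.1 km east, 66.2 km north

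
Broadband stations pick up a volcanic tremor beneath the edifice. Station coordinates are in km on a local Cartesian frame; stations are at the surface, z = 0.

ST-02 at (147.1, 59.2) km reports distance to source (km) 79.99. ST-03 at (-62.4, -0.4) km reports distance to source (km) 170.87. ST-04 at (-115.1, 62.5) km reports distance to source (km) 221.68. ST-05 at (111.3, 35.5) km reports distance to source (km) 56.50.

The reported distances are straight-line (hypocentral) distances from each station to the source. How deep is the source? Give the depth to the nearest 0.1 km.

Each station gives a sphere (x−x_i)² + (y−y_i)² + z² = d_i² (stations at z=0).
Subtracting the ST-02 sphere from ST-03 and ST-04: z² cancels, leaving linear equations in x and y:
-419.0 x − 119.2 y = -44047.29
-524.4 x + 6.6 y = -50732.41
Solving: x ≈ 97.099, y ≈ 28.212 km (keep extra digits for the depth step; rounded: 97.1, 28.2).
Then from the ST-02 sphere: z² = 79.99² − (x − 147.1)² − (y − 59.2)² with x = 97.099, y = 28.212, so z ≈ 54.204 ≈ 54.2 km.
Check against ST-05 (with the unrounded solution): distance 56.51 ≈ 56.50 km. ✓

z ≈ 54.2 km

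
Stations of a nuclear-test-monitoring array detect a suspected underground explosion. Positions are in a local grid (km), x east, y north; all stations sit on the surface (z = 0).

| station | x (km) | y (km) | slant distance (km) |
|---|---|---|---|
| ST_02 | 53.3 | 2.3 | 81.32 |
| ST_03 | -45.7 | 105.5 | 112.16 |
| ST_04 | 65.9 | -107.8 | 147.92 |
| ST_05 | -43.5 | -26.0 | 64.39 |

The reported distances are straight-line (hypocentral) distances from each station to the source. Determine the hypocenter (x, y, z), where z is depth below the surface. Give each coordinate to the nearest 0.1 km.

Each station gives a sphere (x−x_i)² + (y−y_i)² + z² = d_i² (stations at z=0).
Subtracting the ST_02 sphere from ST_03 and ST_04: z² cancels, leaving linear equations in x and y:
-198.0 x + 206.4 y = 4405.64
25.2 x − 220.2 y = -2149.91
Solving: x ≈ -13.708, y ≈ 8.195 km (keep extra digits for the depth step; rounded: -13.7, 8.2).
Then from the ST_02 sphere: z² = 81.32² − (x − 53.3)² − (y − 2.3)² with x = -13.708, y = 8.195, so z ≈ 45.696 ≈ 45.7 km.

(-13.7, 8.2, 45.7)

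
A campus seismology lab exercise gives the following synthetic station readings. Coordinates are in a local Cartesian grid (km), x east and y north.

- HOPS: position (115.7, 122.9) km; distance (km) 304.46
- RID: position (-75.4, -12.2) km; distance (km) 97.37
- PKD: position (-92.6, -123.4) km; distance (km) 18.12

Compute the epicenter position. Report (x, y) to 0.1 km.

x ≈ -81.1 km, y ≈ -109.4 km

Circle about each station: (x − 115.7)² + (y − 122.9)² = 304.46²; (x + 75.4)² + (y + 12.2)² = 97.37²; (x + 92.6)² + (y + 123.4)² = 18.12².
Subtracting the HOPS equation from the RID and PKD equations removes the quadratic terms:
-382.2 x − 270.2 y = 60558.07
-416.6 x − 492.6 y = 87678.98
Solving the 2×2 system: x ≈ -81.1, y ≈ -109.4 km.
Check against HOPS (with the unrounded x, y): √((x − 115.7)²+(y − 122.9)²) = 304.46 ≈ 304.46 km. ✓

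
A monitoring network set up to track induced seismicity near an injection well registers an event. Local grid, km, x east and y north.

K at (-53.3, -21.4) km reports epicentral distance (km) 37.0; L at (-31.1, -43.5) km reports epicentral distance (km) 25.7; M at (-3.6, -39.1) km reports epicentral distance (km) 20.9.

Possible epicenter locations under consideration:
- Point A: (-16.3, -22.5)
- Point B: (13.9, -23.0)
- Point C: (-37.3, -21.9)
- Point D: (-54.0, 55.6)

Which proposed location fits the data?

For each candidate, compare |candidate − station| to the reported distance:
Point A: residuals K 0.0, L 0.0, M 0.0 → max 0.0 km
Point B: residuals K 30.2, L 23.7, M 2.9 → max 30.2 km
Point C: residuals K 21.0, L 3.2, M 16.9 → max 21.0 km
Point D: residuals K 40.0, L 76.0, M 86.4 → max 86.4 km
Only Point A has all residuals ≈ 0.

Point A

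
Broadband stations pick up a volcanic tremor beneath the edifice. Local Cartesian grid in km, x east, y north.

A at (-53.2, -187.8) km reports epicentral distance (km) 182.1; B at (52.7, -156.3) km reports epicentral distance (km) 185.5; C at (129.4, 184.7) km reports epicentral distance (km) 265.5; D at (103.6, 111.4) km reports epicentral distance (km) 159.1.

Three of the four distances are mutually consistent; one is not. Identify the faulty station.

D

Solve using three stations at a time. Using A, B, C (subtract circle equations pairwise → linear system) gives (x, y) ≈ (-55.6, -5.7).
Distances from that point to each station vs reported:
  A: calculated 182.1 vs reported 182.1 → residual 0.0 km
  B: calculated 185.5 vs reported 185.5 → residual 0.0 km
  C: calculated 265.5 vs reported 265.5 → residual 0.0 km
  D: calculated 197.7 vs reported 159.1 → residual 38.6 km
A, B, C are mutually consistent (residuals ≈ 0); D is off by 38.6 km.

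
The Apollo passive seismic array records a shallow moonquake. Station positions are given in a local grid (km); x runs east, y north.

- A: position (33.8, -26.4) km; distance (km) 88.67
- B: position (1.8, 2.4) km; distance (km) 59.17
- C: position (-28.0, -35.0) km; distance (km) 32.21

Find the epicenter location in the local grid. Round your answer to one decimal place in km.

-54.3 km east, -16.4 km north

Circle about each station: (x − 33.8)² + (y + 26.4)² = 88.67²; (x − 1.8)² + (y − 2.4)² = 59.17²; (x + 28.0)² + (y + 35.0)² = 32.21².
Subtracting pairs of circle equations eliminates x²+y² and gives linear equations (the radical axes):
-64.0 x + 57.6 y = 2530.88
-123.6 x − 17.2 y = 6994.48
Solving the 2×2 system: x ≈ -54.3, y ≈ -16.4 km.
Check against A (with the unrounded x, y): √((x − 33.8)²+(y + 26.4)²) = 88.67 ≈ 88.67 km. ✓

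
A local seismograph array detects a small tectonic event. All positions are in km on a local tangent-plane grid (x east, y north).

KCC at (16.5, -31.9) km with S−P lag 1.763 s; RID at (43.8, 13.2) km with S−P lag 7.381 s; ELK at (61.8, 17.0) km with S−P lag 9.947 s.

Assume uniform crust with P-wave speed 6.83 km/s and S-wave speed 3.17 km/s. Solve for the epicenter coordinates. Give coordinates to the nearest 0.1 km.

(17.3, -21.5)

Distance from S−P lag: d = Δt · v_P v_S / (v_P − v_S) = Δt · (6.83·3.17)/(6.83−3.17) ≈ 5.9156·Δt.
So d_KCC = 10.43, d_RID = 43.66, d_ELK = 58.84 km.
Circle about each station: (x − 16.5)² + (y + 31.9)² = 10.43²; (x − 43.8)² + (y − 13.2)² = 43.66²; (x − 61.8)² + (y − 17.0)² = 58.84².
Subtracting pairs of circle equations eliminates x²+y² and gives linear equations (the radical axes):
54.6 x + 90.2 y = -994.59
90.6 x + 97.8 y = -534.98
Solving the 2×2 system: x ≈ 17.3, y ≈ -21.5 km.
Check against KCC (with the unrounded x, y): √((x − 16.5)²+(y + 31.9)²) = 10.43 ≈ 10.43 km. ✓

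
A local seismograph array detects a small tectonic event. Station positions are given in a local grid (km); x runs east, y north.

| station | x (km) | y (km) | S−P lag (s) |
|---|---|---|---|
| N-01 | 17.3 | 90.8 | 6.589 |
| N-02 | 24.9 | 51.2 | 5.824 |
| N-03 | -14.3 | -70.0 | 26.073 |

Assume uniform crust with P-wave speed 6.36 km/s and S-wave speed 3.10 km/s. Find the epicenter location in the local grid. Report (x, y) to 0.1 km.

52.8 km east, 72.7 km north

Distance from S−P lag: d = Δt · v_P v_S / (v_P − v_S) = Δt · (6.36·3.10)/(6.36−3.10) ≈ 6.0479·Δt.
So d_N-01 = 39.85, d_N-02 = 35.22, d_N-03 = 157.69 km.
Circle about each station: (x − 17.3)² + (y − 90.8)² = 39.85²; (x − 24.9)² + (y − 51.2)² = 35.22²; (x + 14.3)² + (y + 70.0)² = 157.69².
Subtracting the N-01 equation from the N-02 and N-03 equations removes the quadratic terms:
15.2 x − 79.2 y = -4954.91
-63.2 x − 321.6 y = -26717.55
Solving the 2×2 system: x ≈ 52.8, y ≈ 72.7 km.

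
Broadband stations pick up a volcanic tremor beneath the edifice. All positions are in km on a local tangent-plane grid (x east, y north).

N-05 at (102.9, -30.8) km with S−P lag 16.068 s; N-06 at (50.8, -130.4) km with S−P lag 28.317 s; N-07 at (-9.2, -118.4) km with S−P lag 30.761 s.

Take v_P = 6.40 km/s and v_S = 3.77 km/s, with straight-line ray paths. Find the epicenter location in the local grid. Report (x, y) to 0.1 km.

Distance from S−P lag: d = Δt · v_P v_S / (v_P − v_S) = Δt · (6.40·3.77)/(6.40−3.77) ≈ 9.1741·Δt.
So d_N-05 = 147.41, d_N-06 = 259.78, d_N-07 = 282.21 km.
Circle about each station: (x − 102.9)² + (y + 30.8)² = 147.41²; (x − 50.8)² + (y + 130.4)² = 259.78²; (x + 9.2)² + (y + 118.4)² = 282.21².
Subtracting pairs of circle equations eliminates x²+y² and gives linear equations (the radical axes):
-104.2 x − 199.2 y = -37708.19
-224.2 x − 175.2 y = -55346.63
Solving the 2×2 system: x ≈ 167.3, y ≈ 101.8 km.

x ≈ 167.3 km, y ≈ 101.8 km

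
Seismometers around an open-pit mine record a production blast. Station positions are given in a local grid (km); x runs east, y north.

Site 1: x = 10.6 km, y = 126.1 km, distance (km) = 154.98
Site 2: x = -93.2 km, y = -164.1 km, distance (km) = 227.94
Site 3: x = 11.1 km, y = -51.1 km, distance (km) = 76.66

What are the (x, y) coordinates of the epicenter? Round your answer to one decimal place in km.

77.9 km east, -13.5 km north

Circle about each station: (x − 10.6)² + (y − 126.1)² = 154.98²; (x + 93.2)² + (y + 164.1)² = 227.94²; (x − 11.1)² + (y + 51.1)² = 76.66².
Subtracting the Site 1 equation from the Site 2 and Site 3 equations removes the quadratic terms:
-207.6 x − 580.4 y = -8336.36
1.0 x − 354.4 y = 4862.89
Solving the 2×2 system: x ≈ 77.9, y ≈ -13.5 km.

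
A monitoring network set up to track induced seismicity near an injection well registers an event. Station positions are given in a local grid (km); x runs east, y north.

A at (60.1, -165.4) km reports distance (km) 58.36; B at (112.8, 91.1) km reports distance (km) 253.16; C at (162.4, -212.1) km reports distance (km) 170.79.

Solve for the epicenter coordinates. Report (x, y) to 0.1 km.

7.9 km east, -139.3 km north

Circle about each station: (x − 60.1)² + (y + 165.4)² = 58.36²; (x − 112.8)² + (y − 91.1)² = 253.16²; (x − 162.4)² + (y + 212.1)² = 170.79².
Subtracting pairs of circle equations eliminates x²+y² and gives linear equations (the radical axes):
105.4 x + 513.0 y = -70630.22
204.6 x − 93.4 y = 14627.67
Solving the 2×2 system: x ≈ 7.9, y ≈ -139.3 km.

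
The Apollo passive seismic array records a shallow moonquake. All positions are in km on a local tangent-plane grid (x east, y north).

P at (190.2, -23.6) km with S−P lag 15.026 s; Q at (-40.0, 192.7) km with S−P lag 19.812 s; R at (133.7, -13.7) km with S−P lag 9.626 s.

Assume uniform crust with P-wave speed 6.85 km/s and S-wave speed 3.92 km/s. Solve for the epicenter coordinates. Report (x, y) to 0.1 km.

Distance from S−P lag: d = Δt · v_P v_S / (v_P − v_S) = Δt · (6.85·3.92)/(6.85−3.92) ≈ 9.1645·Δt.
So d_P = 137.71, d_Q = 181.57, d_R = 88.22 km.
Circle about each station: (x − 190.2)² + (y + 23.6)² = 137.71²; (x + 40.0)² + (y − 192.7)² = 181.57²; (x − 133.7)² + (y + 13.7)² = 88.22².
Subtracting pairs of circle equations eliminates x²+y² and gives linear equations (the radical axes):
-460.4 x + 432.6 y = -12003.33
-113.0 x + 19.8 y = -7488.34
Solving the 2×2 system: x ≈ 75.5, y ≈ 52.6 km.

x ≈ 75.5 km, y ≈ 52.6 km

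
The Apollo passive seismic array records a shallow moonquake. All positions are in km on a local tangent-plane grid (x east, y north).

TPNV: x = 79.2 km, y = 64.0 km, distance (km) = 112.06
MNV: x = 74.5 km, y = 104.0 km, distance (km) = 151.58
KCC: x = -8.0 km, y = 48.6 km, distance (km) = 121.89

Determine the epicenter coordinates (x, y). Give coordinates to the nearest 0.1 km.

67.1 km east, -47.4 km north

Circle about each station: (x − 79.2)² + (y − 64.0)² = 112.06²; (x − 74.5)² + (y − 104.0)² = 151.58²; (x + 8.0)² + (y − 48.6)² = 121.89².
Subtracting the TPNV equation from the MNV and KCC equations removes the quadratic terms:
-9.4 x + 80.0 y = -4421.44
-174.4 x − 30.8 y = -10242.41
Solving the 2×2 system: x ≈ 67.1, y ≈ -47.4 km.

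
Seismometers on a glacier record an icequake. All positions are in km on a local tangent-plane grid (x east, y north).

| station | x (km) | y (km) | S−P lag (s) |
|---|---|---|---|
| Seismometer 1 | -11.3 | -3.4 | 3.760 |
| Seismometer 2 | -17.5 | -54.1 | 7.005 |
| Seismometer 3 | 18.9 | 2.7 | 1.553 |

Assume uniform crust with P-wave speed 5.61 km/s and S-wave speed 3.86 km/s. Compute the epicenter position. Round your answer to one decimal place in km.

x ≈ 29.7 km, y ≈ 18.6 km

Distance from S−P lag: d = Δt · v_P v_S / (v_P − v_S) = Δt · (5.61·3.86)/(5.61−3.86) ≈ 12.3741·Δt.
So d_Seismometer 1 = 46.53, d_Seismometer 2 = 86.68, d_Seismometer 3 = 19.22 km.
Circle about each station: (x + 11.3)² + (y + 3.4)² = 46.53²; (x + 17.5)² + (y + 54.1)² = 86.68²; (x − 18.9)² + (y − 2.7)² = 19.22².
Subtracting the Seismometer 1 equation from the Seismometer 2 and Seismometer 3 equations removes the quadratic terms:
-12.4 x − 101.4 y = -2254.57
60.4 x + 12.2 y = 2020.88
Solving the 2×2 system: x ≈ 29.7, y ≈ 18.6 km.
Check against Seismometer 1 (with the unrounded x, y): √((x + 11.3)²+(y + 3.4)²) = 46.53 ≈ 46.53 km. ✓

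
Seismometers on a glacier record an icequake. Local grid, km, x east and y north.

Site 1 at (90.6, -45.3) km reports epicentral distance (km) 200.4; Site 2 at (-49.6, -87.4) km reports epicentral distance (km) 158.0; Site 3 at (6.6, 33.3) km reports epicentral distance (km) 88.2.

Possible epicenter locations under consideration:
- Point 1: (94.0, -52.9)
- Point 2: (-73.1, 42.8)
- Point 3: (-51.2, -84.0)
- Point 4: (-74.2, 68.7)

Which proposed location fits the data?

For each candidate, compare |candidate − station| to the reported distance:
Point 1: residuals Site 1 192.1, Site 2 10.3, Site 3 34.6 → max 192.1 km
Point 2: residuals Site 1 14.5, Site 2 25.7, Site 3 7.9 → max 25.7 km
Point 3: residuals Site 1 53.4, Site 2 154.2, Site 3 42.6 → max 154.2 km
Point 4: residuals Site 1 0.0, Site 2 0.0, Site 3 0.0 → max 0.0 km
Only Point 4 has all residuals ≈ 0.

Point 4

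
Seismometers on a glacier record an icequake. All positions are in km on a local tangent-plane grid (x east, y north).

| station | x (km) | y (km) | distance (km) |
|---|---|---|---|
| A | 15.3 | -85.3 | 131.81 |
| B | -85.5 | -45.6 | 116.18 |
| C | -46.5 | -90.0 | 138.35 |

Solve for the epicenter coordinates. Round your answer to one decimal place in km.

Circle about each station: (x − 15.3)² + (y + 85.3)² = 131.81²; (x + 85.5)² + (y + 45.6)² = 116.18²; (x + 46.5)² + (y + 90.0)² = 138.35².
Subtracting the A equation from the B and C equations removes the quadratic terms:
-201.6 x + 79.4 y = 5755.51
-123.6 x − 9.4 y = 985.22
Solving the 2×2 system: x ≈ -11.3, y ≈ 43.8 km.
Check against A (with the unrounded x, y): √((x − 15.3)²+(y + 85.3)²) = 131.80 ≈ 131.81 km. ✓

x ≈ -11.3 km, y ≈ 43.8 km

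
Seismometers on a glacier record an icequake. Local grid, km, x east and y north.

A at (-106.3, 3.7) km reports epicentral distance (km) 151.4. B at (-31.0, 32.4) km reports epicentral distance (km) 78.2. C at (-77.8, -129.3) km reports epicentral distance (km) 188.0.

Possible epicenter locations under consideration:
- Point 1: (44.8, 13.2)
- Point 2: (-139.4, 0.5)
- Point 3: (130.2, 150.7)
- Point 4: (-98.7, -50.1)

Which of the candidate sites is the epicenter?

For each candidate, compare |candidate − station| to the reported distance:
Point 1: residuals A 0.0, B 0.0, C 0.0 → max 0.0 km
Point 2: residuals A 118.1, B 34.8, C 44.3 → max 118.1 km
Point 3: residuals A 127.1, B 121.8, C 160.8 → max 160.8 km
Point 4: residuals A 97.1, B 28.5, C 106.1 → max 106.1 km
Only Point 1 has all residuals ≈ 0.

Point 1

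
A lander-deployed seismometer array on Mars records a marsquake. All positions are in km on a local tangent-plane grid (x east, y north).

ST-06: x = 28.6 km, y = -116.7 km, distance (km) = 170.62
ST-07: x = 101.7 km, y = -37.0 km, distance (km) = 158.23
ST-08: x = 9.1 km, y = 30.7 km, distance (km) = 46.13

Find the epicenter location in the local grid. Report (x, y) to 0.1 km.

-35.8 km east, 41.3 km north

Circle about each station: (x − 28.6)² + (y + 116.7)² = 170.62²; (x − 101.7)² + (y + 37.0)² = 158.23²; (x − 9.1)² + (y − 30.7)² = 46.13².
Subtracting the ST-06 equation from the ST-07 and ST-08 equations removes the quadratic terms:
146.2 x + 159.4 y = 1349.49
-39.0 x + 294.8 y = 13571.66
Solving the 2×2 system: x ≈ -35.8, y ≈ 41.3 km.
Check against ST-06 (with the unrounded x, y): √((x − 28.6)²+(y + 116.7)²) = 170.62 ≈ 170.62 km. ✓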